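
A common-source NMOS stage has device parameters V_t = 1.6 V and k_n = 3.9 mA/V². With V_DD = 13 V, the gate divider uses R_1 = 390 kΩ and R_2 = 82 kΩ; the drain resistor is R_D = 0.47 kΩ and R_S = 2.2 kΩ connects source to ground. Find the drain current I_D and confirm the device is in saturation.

I_D ≈ 0.17 mA

V_G = V_DD·R_2/(R_1+R_2) = 13×82/472 = 2.26 V.
Assume saturation: I_D = (k_n/2)(V_GS − V_t)² with V_GS = V_G − I_D·R_S = 2.26 − 2.2·I_D.
Substituting gives 9.44·I_D² − 6.65·I_D + 0.845 = 0, with roots I_D = 0.166 or 0.538 mA.
The root I_D = 0.538 mA gives V_GS = 1.07 V ≤ V_t, so take I_D = 0.166 mA.
Then V_GS = 1.89 V and V_DS = V_DD − I_D(R_D+R_S) = 13 − 0.166×2.67 = 12.6 V.
Saturation requires V_DS ≥ V_GS − V_t = 0.292 V; 12.6 ≥ 0.292 ✓.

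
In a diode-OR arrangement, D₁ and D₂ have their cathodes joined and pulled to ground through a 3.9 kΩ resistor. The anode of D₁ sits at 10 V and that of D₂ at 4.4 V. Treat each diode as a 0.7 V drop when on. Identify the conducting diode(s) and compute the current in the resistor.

Assume both conduct. Then node N would need to be at both 10−0.7 = 9.3 V and 4.4−0.7 = 3.7 V, which is impossible.
Assume only D₁ conducts: V_N = 10 − 0.7 = 9.3 V, so I_R = 9.3/3.9 = 2.38 mA.
Check D₂: its anode-to-cathode voltage is 4.4 − 9.3 = -4.9 V < 0.7 V, so it is off. The assumption is consistent.

Only D₁ conducts; I_R ≈ 2.4 mA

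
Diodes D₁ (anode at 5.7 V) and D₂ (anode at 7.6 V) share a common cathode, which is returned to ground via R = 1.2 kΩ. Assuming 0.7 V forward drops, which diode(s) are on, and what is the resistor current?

Only D₂ conducts; I_R ≈ 5.8 mA

Assume both conduct. Then node N would need to be at both 5.7−0.7 = 5 V and 7.6−0.7 = 6.9 V, which is impossible.
Assume only D₂ conducts: V_N = 7.6 − 0.7 = 6.9 V, so I_R = 6.9/1.2 = 5.75 mA.
Check D₁: its anode-to-cathode voltage is 5.7 − 6.9 = -1.2 V < 0.7 V, so it is off. The assumption is consistent.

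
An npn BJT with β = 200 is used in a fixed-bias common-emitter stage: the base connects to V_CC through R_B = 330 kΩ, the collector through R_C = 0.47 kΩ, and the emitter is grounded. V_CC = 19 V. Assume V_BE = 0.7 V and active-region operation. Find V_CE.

V_CE ≈ 14 V

Base loop: V_CC = I_B·R_B + V_BE, so I_B = (19 − 0.7)/330 kΩ = 0.0555 mA.
In the active region I_C = β·I_B = 200 × 0.0555 = 11.1 mA.
Collector loop: V_CE = V_CC − I_C·R_C = 19 − 11.1×0.47 = 13.8 V.
Since V_CE = 13.8 V > V_CE(sat) ≈ 0.2 V, the transistor is in the active region as assumed.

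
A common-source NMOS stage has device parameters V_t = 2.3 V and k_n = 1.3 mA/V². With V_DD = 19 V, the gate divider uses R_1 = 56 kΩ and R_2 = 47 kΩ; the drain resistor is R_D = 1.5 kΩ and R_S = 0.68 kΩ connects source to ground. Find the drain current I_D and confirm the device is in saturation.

V_G = V_DD·R_2/(R_1+R_2) = 19×47/103 = 8.67 V.
Assume saturation: I_D = (k_n/2)(V_GS − V_t)² with V_GS = V_G − I_D·R_S = 8.67 − 0.68·I_D.
Substituting gives 0.301·I_D² − 6.63·I_D + 26.4 = 0, with roots I_D = 5.21 or 16.9 mA.
The root I_D = 16.9 mA gives V_GS = -2.79 V ≤ V_t, so take I_D = 5.21 mA.
Then V_GS = 5.13 V and V_DS = V_DD − I_D(R_D+R_S) = 19 − 5.21×2.18 = 7.65 V.
Saturation requires V_DS ≥ V_GS − V_t = 2.83 V; 7.65 ≥ 2.83 ✓.

I_D ≈ 5.2 mA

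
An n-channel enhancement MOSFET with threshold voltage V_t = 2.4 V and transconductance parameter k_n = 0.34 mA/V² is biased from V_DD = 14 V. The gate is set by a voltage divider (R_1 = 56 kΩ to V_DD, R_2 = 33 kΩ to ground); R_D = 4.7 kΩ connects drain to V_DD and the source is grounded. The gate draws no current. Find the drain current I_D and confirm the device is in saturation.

I_D ≈ 1.3 mA

V_G = V_DD·R_2/(R_1+R_2) = 14×33/89 = 5.19 V. With the source grounded, V_GS = V_G = 5.19 V.
Assume saturation: I_D = (k_n/2)(V_GS − V_t)² = (0.34/2)×(5.19 − 2.4)² = 0.17×2.79² = 1.32 mA.
V_DS = V_DD − I_D·R_D = 14 − 1.32×4.7 = 7.78 V.
Saturation requires V_DS ≥ V_GS − V_t = 2.79 V; 7.78 ≥ 2.79 ✓.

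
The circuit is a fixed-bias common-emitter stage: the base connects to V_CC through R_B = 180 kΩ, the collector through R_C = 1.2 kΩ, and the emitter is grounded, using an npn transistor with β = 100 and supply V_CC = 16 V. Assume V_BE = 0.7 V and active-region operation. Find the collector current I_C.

I_C ≈ 8.5 mA

Base loop: V_CC = I_B·R_B + V_BE, so I_B = (16 − 0.7)/180 kΩ = 0.085 mA.
In the active region I_C = β·I_B = 100 × 0.085 = 8.5 mA.
Collector loop: V_CE = V_CC − I_C·R_C = 16 − 8.5×1.2 = 5.8 V.
Since V_CE = 5.8 V > V_CE(sat) ≈ 0.2 V, the transistor is in the active region as assumed.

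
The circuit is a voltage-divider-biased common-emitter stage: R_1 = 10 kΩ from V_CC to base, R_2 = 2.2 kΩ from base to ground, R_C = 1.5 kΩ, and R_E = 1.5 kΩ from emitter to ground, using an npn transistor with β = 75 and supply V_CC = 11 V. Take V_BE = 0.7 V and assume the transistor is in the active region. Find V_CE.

V_CE ≈ 8.5 V

Thevenize the base divider: V_Th = V_CC·R_2/(R_1+R_2) = 11×2.2/12.2 = 1.98 V, R_Th = R_1‖R_2 = 1.8 kΩ.
Base-emitter loop: V_Th = I_B·R_Th + V_BE + (β+1)I_B·R_E, so I_B = (1.98 − 0.7) / (1.8 + 76×1.5) = 0.0111 mA.
I_C = β·I_B = 75×0.0111 = 0.831 mA, and I_E = (β+1)I_B = 0.842 mA.
V_CE = V_CC − I_C·R_C − I_E·R_E = 11 − 0.831×1.5 − 0.842×1.5 = 8.49 V.
V_CE = 8.49 V > 0.2 V confirms active-region operation.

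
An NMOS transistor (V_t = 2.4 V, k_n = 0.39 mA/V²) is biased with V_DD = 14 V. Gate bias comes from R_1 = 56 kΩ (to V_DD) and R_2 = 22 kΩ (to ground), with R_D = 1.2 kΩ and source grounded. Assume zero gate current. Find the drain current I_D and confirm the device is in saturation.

I_D ≈ 0.47 mA

V_G = V_DD·R_2/(R_1+R_2) = 14×22/78 = 3.95 V. With the source grounded, V_GS = V_G = 3.95 V.
Assume saturation: I_D = (k_n/2)(V_GS − V_t)² = (0.39/2)×(3.95 − 2.4)² = 0.195×1.55² = 0.468 mA.
V_DS = V_DD − I_D·R_D = 14 − 0.468×1.2 = 13.4 V.
Saturation requires V_DS ≥ V_GS − V_t = 1.55 V; 13.4 ≥ 1.55 ✓.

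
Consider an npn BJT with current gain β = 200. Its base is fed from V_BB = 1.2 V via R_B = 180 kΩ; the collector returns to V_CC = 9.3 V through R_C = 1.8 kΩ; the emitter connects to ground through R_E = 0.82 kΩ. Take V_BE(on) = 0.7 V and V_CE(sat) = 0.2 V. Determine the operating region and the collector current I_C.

Assume active. Base-emitter loop: I_B = (V_BB − V_BE)/(R_B + (β+1)R_E) = (1.2 − 0.7)/(180 + 201×0.82) = 0.00145 mA.
I_C = β·I_B = 200×0.00145 = 0.29 mA.
V_CE = V_CC − I_C·R_C − I_E·R_E = 9.3 − 0.29×1.8 − 0.291×0.82 = 8.54 V > V_CE(sat), so the active-region assumption holds.

active; I_C ≈ 0.29 mA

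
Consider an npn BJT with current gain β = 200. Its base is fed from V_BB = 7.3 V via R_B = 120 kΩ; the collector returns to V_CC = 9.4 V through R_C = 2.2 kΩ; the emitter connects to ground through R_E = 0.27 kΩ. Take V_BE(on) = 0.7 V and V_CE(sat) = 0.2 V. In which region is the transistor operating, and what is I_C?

saturation; I_C ≈ 3.7 mA

Assume active: I_B = (7.3 − 0.7)/(120 + 201×0.27) = 0.0379 mA, I_C = β·I_B = 7.57 mA.
Then V_CE = 9.4 − 7.57×2.2 − 7.61×0.27 = -9.32 V < 0.2 V — the active assumption fails.
Re-solve with V_CE = 0.2 V. KCL at the emitter: V_E/R_E = (V_BB−0.7−V_E)/R_B + (V_CC−0.2−V_E)/R_C, giving V_E = 1.02 V.
I_C = (V_CC − 0.2 − V_E)/R_C = (9.2 − 1.02)/2.2 = 3.72 mA.
Check: I_B = (6.6 − 1.02)/120 = 0.0465 mA, and β·I_B = 9.31 mA > I_C, confirming saturation.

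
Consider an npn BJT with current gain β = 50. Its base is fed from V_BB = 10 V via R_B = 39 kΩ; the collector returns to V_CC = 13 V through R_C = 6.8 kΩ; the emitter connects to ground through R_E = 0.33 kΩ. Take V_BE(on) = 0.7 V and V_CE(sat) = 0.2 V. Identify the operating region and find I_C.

saturation; I_C ≈ 1.8 mA

Assume active: I_B = (10 − 0.7)/(39 + 51×0.33) = 0.167 mA, I_C = β·I_B = 8.33 mA.
Then V_CE = 13 − 8.33×6.8 − 8.5×0.33 = -46.4 V < 0.2 V — the active assumption fails.
Re-solve with V_CE = 0.2 V. KCL at the emitter: V_E/R_E = (V_BB−0.7−V_E)/R_B + (V_CC−0.2−V_E)/R_C, giving V_E = 0.662 V.
I_C = (V_CC − 0.2 − V_E)/R_C = (12.8 − 0.662)/6.8 = 1.78 mA.
Check: I_B = (9.3 − 0.662)/39 = 0.221 mA, and β·I_B = 11.1 mA > I_C, confirming saturation.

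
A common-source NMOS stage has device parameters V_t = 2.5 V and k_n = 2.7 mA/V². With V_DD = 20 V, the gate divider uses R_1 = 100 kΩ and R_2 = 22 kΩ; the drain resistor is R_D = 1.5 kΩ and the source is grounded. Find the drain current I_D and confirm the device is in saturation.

I_D ≈ 1.7 mA

V_G = V_DD·R_2/(R_1+R_2) = 20×22/122 = 3.61 V. With the source grounded, V_GS = V_G = 3.61 V.
Assume saturation: I_D = (k_n/2)(V_GS − V_t)² = (2.7/2)×(3.61 − 2.5)² = 1.35×1.11² = 1.65 mA.
V_DS = V_DD − I_D·R_D = 20 − 1.65×1.5 = 17.5 V.
Saturation requires V_DS ≥ V_GS − V_t = 1.11 V; 17.5 ≥ 1.11 ✓.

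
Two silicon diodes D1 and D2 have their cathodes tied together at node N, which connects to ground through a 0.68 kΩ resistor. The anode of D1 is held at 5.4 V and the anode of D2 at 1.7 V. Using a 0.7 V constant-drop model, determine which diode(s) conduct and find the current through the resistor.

Only D1 conducts; I_R ≈ 6.9 mA

Assume both conduct. Then node N would need to be at both 5.4−0.7 = 4.7 V and 1.7−0.7 = 1 V, which is impossible.
Assume only D1 conducts: V_N = 5.4 − 0.7 = 4.7 V, so I_R = 4.7/0.68 = 6.91 mA.
Check D2: its anode-to-cathode voltage is 1.7 − 4.7 = -3 V < 0.7 V, so it is off. The assumption is consistent.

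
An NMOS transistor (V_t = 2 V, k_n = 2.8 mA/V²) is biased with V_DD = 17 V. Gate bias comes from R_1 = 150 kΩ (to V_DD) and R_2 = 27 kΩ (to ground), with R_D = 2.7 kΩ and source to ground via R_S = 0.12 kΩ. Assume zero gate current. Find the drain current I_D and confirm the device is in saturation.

V_G = V_DD·R_2/(R_1+R_2) = 17×27/177 = 2.59 V.
Assume saturation: I_D = (k_n/2)(V_GS − V_t)² with V_GS = V_G − I_D·R_S = 2.59 − 0.12·I_D.
Substituting gives 0.0202·I_D² − 1.2·I_D + 0.493 = 0, with roots I_D = 0.414 or 59.1 mA.
The root I_D = 59.1 mA gives V_GS = -4.5 V ≤ V_t, so take I_D = 0.414 mA.
Then V_GS = 2.54 V and V_DS = V_DD − I_D(R_D+R_S) = 17 − 0.414×2.82 = 15.8 V.
Saturation requires V_DS ≥ V_GS − V_t = 0.544 V; 15.8 ≥ 0.544 ✓.

I_D ≈ 0.41 mA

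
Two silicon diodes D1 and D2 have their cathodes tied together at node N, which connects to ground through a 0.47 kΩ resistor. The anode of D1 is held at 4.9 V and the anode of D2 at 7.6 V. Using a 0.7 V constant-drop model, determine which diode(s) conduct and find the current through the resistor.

Only D2 conducts; I_R ≈ 15 mA

Assume both conduct. Then node N would need to be at both 4.9−0.7 = 4.2 V and 7.6−0.7 = 6.9 V, which is impossible.
Assume only D2 conducts: V_N = 7.6 − 0.7 = 6.9 V, so I_R = 6.9/0.47 = 14.7 mA.
Check D1: its anode-to-cathode voltage is 4.9 − 6.9 = -2 V < 0.7 V, so it is off. The assumption is consistent.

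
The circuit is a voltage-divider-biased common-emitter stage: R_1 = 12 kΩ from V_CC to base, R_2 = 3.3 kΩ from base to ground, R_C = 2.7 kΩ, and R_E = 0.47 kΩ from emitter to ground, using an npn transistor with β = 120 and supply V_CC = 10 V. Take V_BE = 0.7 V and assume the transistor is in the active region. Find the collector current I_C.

I_C ≈ 2.9 mA

Thevenize the base divider: V_Th = V_CC·R_2/(R_1+R_2) = 10×3.3/15.3 = 2.16 V, R_Th = R_1‖R_2 = 2.59 kΩ.
Base-emitter loop: V_Th = I_B·R_Th + V_BE + (β+1)I_B·R_E, so I_B = (2.16 − 0.7) / (2.59 + 121×0.47) = 0.0245 mA.
I_C = β·I_B = 120×0.0245 = 2.94 mA, and I_E = (β+1)I_B = 2.96 mA.
V_CE = V_CC − I_C·R_C − I_E·R_E = 10 − 2.94×2.7 − 2.96×0.47 = 0.668 V.
V_CE = 0.668 V > 0.2 V confirms active-region operation.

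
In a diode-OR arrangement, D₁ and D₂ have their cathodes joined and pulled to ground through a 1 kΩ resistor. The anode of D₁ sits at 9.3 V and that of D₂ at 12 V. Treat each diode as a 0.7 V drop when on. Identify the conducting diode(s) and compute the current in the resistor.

Only D₂ conducts; I_R ≈ 11 mA

Assume both conduct. Then node N would need to be at both 9.3−0.7 = 8.6 V and 12−0.7 = 11.3 V, which is impossible.
Assume only D₂ conducts: V_N = 12 − 0.7 = 11.3 V, so I_R = 11.3/1 = 11.3 mA.
Check D₁: its anode-to-cathode voltage is 9.3 − 11.3 = -2 V < 0.7 V, so it is off. The assumption is consistent.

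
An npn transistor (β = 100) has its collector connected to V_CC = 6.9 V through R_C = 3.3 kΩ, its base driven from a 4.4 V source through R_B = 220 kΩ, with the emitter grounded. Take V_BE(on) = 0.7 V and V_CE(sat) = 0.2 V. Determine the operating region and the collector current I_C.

Assume active. Base-emitter loop: I_B = (V_BB − V_BE)/R_B = (4.4 − 0.7)/220 = 0.0168 mA.
I_C = β·I_B = 100×0.0168 = 1.68 mA.
V_CE = V_CC − I_C·R_C = 6.9 − 1.68×3.3 = 1.35 V > V_CE(sat), so the active-region assumption holds.

active; I_C ≈ 1.7 mA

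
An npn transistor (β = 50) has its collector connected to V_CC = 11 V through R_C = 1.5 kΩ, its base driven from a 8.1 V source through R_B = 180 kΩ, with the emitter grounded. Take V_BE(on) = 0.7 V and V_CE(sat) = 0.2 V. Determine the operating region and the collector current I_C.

active; I_C ≈ 2.1 mA

Assume active. Base-emitter loop: I_B = (V_BB − V_BE)/R_B = (8.1 − 0.7)/180 = 0.0411 mA.
I_C = β·I_B = 50×0.0411 = 2.06 mA.
V_CE = V_CC − I_C·R_C = 11 − 2.06×1.5 = 7.92 V > V_CE(sat), so the active-region assumption holds.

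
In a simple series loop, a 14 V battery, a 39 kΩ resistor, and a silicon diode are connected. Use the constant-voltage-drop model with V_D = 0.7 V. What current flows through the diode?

KVL around the loop: 14 = V_D + I·R = 0.7 + I × 39 kΩ.
So I = (14 − 0.7) / 39 kΩ = 13.3 / 39 = 0.341 mA.

I ≈ 0.34 mA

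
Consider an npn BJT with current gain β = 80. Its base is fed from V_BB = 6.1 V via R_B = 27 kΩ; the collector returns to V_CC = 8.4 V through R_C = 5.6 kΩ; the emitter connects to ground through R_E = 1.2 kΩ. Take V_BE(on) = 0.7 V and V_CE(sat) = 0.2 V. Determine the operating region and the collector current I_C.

saturation; I_C ≈ 1.2 mA

Assume active: I_B = (6.1 − 0.7)/(27 + 81×1.2) = 0.0435 mA, I_C = β·I_B = 3.48 mA.
Then V_CE = 8.4 − 3.48×5.6 − 3.52×1.2 = -15.3 V < 0.2 V — the active assumption fails.
Re-solve with V_CE = 0.2 V. KCL at the emitter: V_E/R_E = (V_BB−0.7−V_E)/R_B + (V_CC−0.2−V_E)/R_C, giving V_E = 1.59 V.
I_C = (V_CC − 0.2 − V_E)/R_C = (8.2 − 1.59)/5.6 = 1.18 mA.
Check: I_B = (5.4 − 1.59)/27 = 0.141 mA, and β·I_B = 11.3 mA > I_C, confirming saturation.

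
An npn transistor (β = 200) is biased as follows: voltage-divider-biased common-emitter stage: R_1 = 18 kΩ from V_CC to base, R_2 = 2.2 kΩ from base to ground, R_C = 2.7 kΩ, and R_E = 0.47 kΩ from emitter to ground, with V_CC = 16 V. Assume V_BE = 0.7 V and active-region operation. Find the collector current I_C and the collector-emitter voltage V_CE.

I_C ≈ 2.2 mA, V_CE ≈ 9.1 V

Thevenize the base divider: V_Th = V_CC·R_2/(R_1+R_2) = 16×2.2/20.2 = 1.74 V, R_Th = R_1‖R_2 = 1.96 kΩ.
Base-emitter loop: V_Th = I_B·R_Th + V_BE + (β+1)I_B·R_E, so I_B = (1.74 − 0.7) / (1.96 + 201×0.47) = 0.0108 mA.
I_C = β·I_B = 200×0.0108 = 2.16 mA, and I_E = (β+1)I_B = 2.17 mA.
V_CE = V_CC − I_C·R_C − I_E·R_E = 16 − 2.16×2.7 − 2.17×0.47 = 9.14 V.
V_CE = 9.14 V > 0.2 V confirms active-region operation.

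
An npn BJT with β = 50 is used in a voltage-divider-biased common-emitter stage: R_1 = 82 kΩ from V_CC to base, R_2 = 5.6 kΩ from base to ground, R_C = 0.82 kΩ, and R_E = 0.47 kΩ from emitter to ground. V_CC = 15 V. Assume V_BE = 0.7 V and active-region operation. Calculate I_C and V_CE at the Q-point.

Thevenize the base divider: V_Th = V_CC·R_2/(R_1+R_2) = 15×5.6/87.6 = 0.959 V, R_Th = R_1‖R_2 = 5.24 kΩ.
Base-emitter loop: V_Th = I_B·R_Th + V_BE + (β+1)I_B·R_E, so I_B = (0.959 − 0.7) / (5.24 + 51×0.47) = 0.00886 mA.
I_C = β·I_B = 50×0.00886 = 0.443 mA, and I_E = (β+1)I_B = 0.452 mA.
V_CE = V_CC − I_C·R_C − I_E·R_E = 15 − 0.443×0.82 − 0.452×0.47 = 14.4 V.
V_CE = 14.4 V > 0.2 V confirms active-region operation.

I_C ≈ 0.44 mA, V_CE ≈ 14 V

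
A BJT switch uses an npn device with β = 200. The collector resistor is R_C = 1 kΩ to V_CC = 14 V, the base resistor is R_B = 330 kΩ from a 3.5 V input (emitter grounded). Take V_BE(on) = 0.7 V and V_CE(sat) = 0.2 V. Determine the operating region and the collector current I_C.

Assume active. Base-emitter loop: I_B = (V_BB − V_BE)/R_B = (3.5 − 0.7)/330 = 0.00848 mA.
I_C = β·I_B = 200×0.00848 = 1.7 mA.
V_CE = V_CC − I_C·R_C = 14 − 1.7×1 = 12.3 V > V_CE(sat), so the active-region assumption holds.

active; I_C ≈ 1.7 mA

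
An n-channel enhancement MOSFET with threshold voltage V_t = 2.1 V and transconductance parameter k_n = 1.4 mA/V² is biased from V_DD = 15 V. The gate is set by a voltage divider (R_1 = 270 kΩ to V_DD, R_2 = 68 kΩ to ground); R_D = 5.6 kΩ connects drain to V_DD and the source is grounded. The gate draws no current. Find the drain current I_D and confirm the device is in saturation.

I_D ≈ 0.59 mA

V_G = V_DD·R_2/(R_1+R_2) = 15×68/338 = 3.02 V. With the source grounded, V_GS = V_G = 3.02 V.
Assume saturation: I_D = (k_n/2)(V_GS − V_t)² = (1.4/2)×(3.02 − 2.1)² = 0.7×0.918² = 0.59 mA.
V_DS = V_DD − I_D·R_D = 15 − 0.59×5.6 = 11.7 V.
Saturation requires V_DS ≥ V_GS − V_t = 0.918 V; 11.7 ≥ 0.918 ✓.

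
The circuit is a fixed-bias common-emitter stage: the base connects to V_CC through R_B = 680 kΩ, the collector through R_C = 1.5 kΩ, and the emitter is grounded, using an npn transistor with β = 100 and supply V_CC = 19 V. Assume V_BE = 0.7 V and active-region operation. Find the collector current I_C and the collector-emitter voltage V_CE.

I_C ≈ 2.7 mA, V_CE ≈ 15 V

Base loop: V_CC = I_B·R_B + V_BE, so I_B = (19 − 0.7)/680 kΩ = 0.0269 mA.
In the active region I_C = β·I_B = 100 × 0.0269 = 2.69 mA.
Collector loop: V_CE = V_CC − I_C·R_C = 19 − 2.69×1.5 = 15 V.
Since V_CE = 15 V > V_CE(sat) ≈ 0.2 V, the transistor is in the active region as assumed.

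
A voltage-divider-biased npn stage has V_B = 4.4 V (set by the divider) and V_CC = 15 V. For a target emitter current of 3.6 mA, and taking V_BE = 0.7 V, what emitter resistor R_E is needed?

V_E = V_B − V_BE = 4.4 − 0.7 = 3.7 V.
R_E = V_E / I_E = 3.7 / 3.6 = 1.03 kΩ.

R_E ≈ 1 kΩ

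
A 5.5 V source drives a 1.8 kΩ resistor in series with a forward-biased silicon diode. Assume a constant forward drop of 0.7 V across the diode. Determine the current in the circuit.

I ≈ 2.7 mA

KVL around the loop: 5.5 = V_D + I·R = 0.7 + I × 1.8 kΩ.
So I = (5.5 − 0.7) / 1.8 kΩ = 4.8 / 1.8 = 2.67 mA.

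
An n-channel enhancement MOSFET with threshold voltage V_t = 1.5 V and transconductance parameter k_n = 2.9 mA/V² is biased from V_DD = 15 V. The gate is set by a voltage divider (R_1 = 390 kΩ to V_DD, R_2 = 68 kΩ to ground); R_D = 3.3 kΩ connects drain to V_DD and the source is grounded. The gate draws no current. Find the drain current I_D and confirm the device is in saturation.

V_G = V_DD·R_2/(R_1+R_2) = 15×68/458 = 2.23 V. With the source grounded, V_GS = V_G = 2.23 V.
Assume saturation: I_D = (k_n/2)(V_GS − V_t)² = (2.9/2)×(2.23 − 1.5)² = 1.45×0.727² = 0.767 mA.
V_DS = V_DD − I_D·R_D = 15 − 0.767×3.3 = 12.5 V.
Saturation requires V_DS ≥ V_GS − V_t = 0.727 V; 12.5 ≥ 0.727 ✓.

I_D ≈ 0.77 mA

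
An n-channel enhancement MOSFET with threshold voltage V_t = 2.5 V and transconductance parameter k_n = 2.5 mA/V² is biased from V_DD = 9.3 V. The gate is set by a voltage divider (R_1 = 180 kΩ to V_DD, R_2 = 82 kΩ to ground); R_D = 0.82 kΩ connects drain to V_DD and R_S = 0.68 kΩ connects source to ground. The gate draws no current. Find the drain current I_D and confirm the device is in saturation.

I_D ≈ 0.13 mA

V_G = V_DD·R_2/(R_1+R_2) = 9.3×82/262 = 2.91 V.
Assume saturation: I_D = (k_n/2)(V_GS − V_t)² with V_GS = V_G − I_D·R_S = 2.91 − 0.68·I_D.
Substituting gives 0.578·I_D² − 1.7·I_D + 0.211 = 0, with roots I_D = 0.13 or 2.81 mA.
The root I_D = 2.81 mA gives V_GS = 1 V ≤ V_t, so take I_D = 0.13 mA.
Then V_GS = 2.82 V and V_DS = V_DD − I_D(R_D+R_S) = 9.3 − 0.13×1.5 = 9.11 V.
Saturation requires V_DS ≥ V_GS − V_t = 0.322 V; 9.11 ≥ 0.322 ✓.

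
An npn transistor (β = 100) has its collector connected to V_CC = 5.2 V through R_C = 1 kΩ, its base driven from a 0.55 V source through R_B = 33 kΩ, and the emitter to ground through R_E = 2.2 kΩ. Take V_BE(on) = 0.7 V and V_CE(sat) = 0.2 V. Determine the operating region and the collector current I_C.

V_BB = 0.55 V ≤ V_BE(on) = 0.7 V, so the base-emitter junction is not forward biased.
The transistor is in cutoff: I_B = I_C = 0.

cutoff; I_C ≈ 0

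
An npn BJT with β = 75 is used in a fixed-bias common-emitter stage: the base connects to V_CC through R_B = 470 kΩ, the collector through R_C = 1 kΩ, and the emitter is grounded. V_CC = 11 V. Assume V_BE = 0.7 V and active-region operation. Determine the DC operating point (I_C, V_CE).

Base loop: V_CC = I_B·R_B + V_BE, so I_B = (11 − 0.7)/470 kΩ = 0.0219 mA.
In the active region I_C = β·I_B = 75 × 0.0219 = 1.64 mA.
Collector loop: V_CE = V_CC − I_C·R_C = 11 − 1.64×1 = 9.36 V.
Since V_CE = 9.36 V > V_CE(sat) ≈ 0.2 V, the transistor is in the active region as assumed.

I_C ≈ 1.6 mA, V_CE ≈ 9.4 V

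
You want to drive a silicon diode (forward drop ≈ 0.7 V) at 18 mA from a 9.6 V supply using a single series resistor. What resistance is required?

The resistor drops V_S − V_D = 9.6 − 0.7 = 8.9 V at 18 mA.
R = 8.9 V / 18 mA = 0.494 kΩ.

R ≈ 0.49 kΩ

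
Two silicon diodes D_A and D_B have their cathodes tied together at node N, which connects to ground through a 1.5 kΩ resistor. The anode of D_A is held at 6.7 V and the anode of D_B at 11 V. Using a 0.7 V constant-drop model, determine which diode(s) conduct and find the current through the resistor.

Only D_B conducts; I_R ≈ 6.9 mA

Assume both conduct. Then node N would need to be at both 6.7−0.7 = 6 V and 11−0.7 = 10.3 V, which is impossible.
Assume only D_B conducts: V_N = 11 − 0.7 = 10.3 V, so I_R = 10.3/1.5 = 6.87 mA.
Check D_A: its anode-to-cathode voltage is 6.7 − 10.3 = -3.6 V < 0.7 V, so it is off. The assumption is consistent.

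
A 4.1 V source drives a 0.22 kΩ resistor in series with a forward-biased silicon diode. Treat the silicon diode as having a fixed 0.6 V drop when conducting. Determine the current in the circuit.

KVL around the loop: 4.1 = V_D + I·R = 0.6 + I × 0.22 kΩ.
So I = (4.1 − 0.6) / 0.22 kΩ = 3.5 / 0.22 = 15.9 mA.

I ≈ 16 mA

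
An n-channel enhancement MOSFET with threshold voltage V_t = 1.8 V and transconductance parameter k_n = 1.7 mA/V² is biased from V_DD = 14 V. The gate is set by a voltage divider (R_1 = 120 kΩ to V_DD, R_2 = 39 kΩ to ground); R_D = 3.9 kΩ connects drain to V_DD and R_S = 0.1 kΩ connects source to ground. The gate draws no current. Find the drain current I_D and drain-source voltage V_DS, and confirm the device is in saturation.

V_G = V_DD·R_2/(R_1+R_2) = 14×39/159 = 3.43 V.
Assume saturation: I_D = (k_n/2)(V_GS − V_t)² with V_GS = V_G − I_D·R_S = 3.43 − 0.1·I_D.
Substituting gives 0.0085·I_D² − 1.28·I_D + 2.27 = 0, with roots I_D = 1.8 or 149 mA.
The root I_D = 149 mA gives V_GS = -11.4 V ≤ V_t, so take I_D = 1.8 mA.
Then V_GS = 3.25 V and V_DS = V_DD − I_D(R_D+R_S) = 14 − 1.8×4 = 6.81 V.
Saturation requires V_DS ≥ V_GS − V_t = 1.45 V; 6.81 ≥ 1.45 ✓.

I_D ≈ 1.8 mA, V_DS ≈ 6.8 V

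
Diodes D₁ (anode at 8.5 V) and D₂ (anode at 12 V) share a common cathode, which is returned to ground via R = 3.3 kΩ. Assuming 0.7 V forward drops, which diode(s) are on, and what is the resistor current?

Assume both conduct. Then node N would need to be at both 8.5−0.7 = 7.8 V and 12−0.7 = 11.3 V, which is impossible.
Assume only D₂ conducts: V_N = 12 − 0.7 = 11.3 V, so I_R = 11.3/3.3 = 3.42 mA.
Check D₁: its anode-to-cathode voltage is 8.5 − 11.3 = -2.8 V < 0.7 V, so it is off. The assumption is consistent.

Only D₂ conducts; I_R ≈ 3.4 mA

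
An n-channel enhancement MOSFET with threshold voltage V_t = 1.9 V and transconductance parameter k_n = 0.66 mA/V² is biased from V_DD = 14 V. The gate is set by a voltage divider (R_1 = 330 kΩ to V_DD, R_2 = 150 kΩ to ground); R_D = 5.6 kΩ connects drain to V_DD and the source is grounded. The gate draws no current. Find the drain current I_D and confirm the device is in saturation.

V_G = V_DD·R_2/(R_1+R_2) = 14×150/480 = 4.38 V. With the source grounded, V_GS = V_G = 4.38 V.
Assume saturation: I_D = (k_n/2)(V_GS − V_t)² = (0.66/2)×(4.38 − 1.9)² = 0.33×2.48² = 2.02 mA.
V_DS = V_DD − I_D·R_D = 14 − 2.02×5.6 = 2.68 V.
Saturation requires V_DS ≥ V_GS − V_t = 2.48 V; 2.68 ≥ 2.48 ✓.

I_D ≈ 2 mA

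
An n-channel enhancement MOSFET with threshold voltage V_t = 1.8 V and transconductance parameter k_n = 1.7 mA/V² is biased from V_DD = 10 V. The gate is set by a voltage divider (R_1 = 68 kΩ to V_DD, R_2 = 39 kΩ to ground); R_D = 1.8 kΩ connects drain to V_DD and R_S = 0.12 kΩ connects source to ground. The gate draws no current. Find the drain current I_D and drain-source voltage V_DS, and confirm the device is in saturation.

I_D ≈ 2.1 mA, V_DS ≈ 5.9 V

V_G = V_DD·R_2/(R_1+R_2) = 10×39/107 = 3.64 V.
Assume saturation: I_D = (k_n/2)(V_GS − V_t)² with V_GS = V_G − I_D·R_S = 3.64 − 0.12·I_D.
Substituting gives 0.0122·I_D² − 1.38·I_D + 2.89 = 0, with roots I_D = 2.14 or 110 mA.
The root I_D = 110 mA gives V_GS = -9.59 V ≤ V_t, so take I_D = 2.14 mA.
Then V_GS = 3.39 V and V_DS = V_DD − I_D(R_D+R_S) = 10 − 2.14×1.92 = 5.89 V.
Saturation requires V_DS ≥ V_GS − V_t = 1.59 V; 5.89 ≥ 1.59 ✓.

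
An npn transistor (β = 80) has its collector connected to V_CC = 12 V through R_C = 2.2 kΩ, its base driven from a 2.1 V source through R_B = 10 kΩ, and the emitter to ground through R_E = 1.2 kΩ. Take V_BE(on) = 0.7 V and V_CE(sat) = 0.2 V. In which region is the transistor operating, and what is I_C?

active; I_C ≈ 1 mA

Assume active. Base-emitter loop: I_B = (V_BB − V_BE)/(R_B + (β+1)R_E) = (2.1 − 0.7)/(10 + 81×1.2) = 0.0131 mA.
I_C = β·I_B = 80×0.0131 = 1.04 mA.
V_CE = V_CC − I_C·R_C − I_E·R_E = 12 − 1.04×2.2 − 1.06×1.2 = 8.43 V > V_CE(sat), so the active-region assumption holds.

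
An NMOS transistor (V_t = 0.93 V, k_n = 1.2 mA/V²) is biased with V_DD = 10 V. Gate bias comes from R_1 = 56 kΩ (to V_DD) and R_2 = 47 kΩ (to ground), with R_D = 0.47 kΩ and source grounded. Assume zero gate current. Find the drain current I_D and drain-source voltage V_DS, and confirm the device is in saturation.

I_D ≈ 7.9 mA, V_DS ≈ 6.3 V

V_G = V_DD·R_2/(R_1+R_2) = 10×47/103 = 4.56 V. With the source grounded, V_GS = V_G = 4.56 V.
Assume saturation: I_D = (k_n/2)(V_GS − V_t)² = (1.2/2)×(4.56 − 0.93)² = 0.6×3.63² = 7.92 mA.
V_DS = V_DD − I_D·R_D = 10 − 7.92×0.47 = 6.28 V.
Saturation requires V_DS ≥ V_GS − V_t = 3.63 V; 6.28 ≥ 3.63 ✓.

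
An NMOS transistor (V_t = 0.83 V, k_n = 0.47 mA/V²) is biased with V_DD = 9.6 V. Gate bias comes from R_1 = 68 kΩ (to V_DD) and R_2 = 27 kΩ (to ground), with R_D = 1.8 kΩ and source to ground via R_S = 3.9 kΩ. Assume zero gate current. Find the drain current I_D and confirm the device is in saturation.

I_D ≈ 0.23 mA

V_G = V_DD·R_2/(R_1+R_2) = 9.6×27/95 = 2.73 V.
Assume saturation: I_D = (k_n/2)(V_GS − V_t)² with V_GS = V_G − I_D·R_S = 2.73 − 3.9·I_D.
Substituting gives 3.57·I_D² − 4.48·I_D + 0.847 = 0, with roots I_D = 0.232 or 1.02 mA.
The root I_D = 1.02 mA gives V_GS = -1.25 V ≤ V_t, so take I_D = 0.232 mA.
Then V_GS = 1.82 V and V_DS = V_DD − I_D(R_D+R_S) = 9.6 − 0.232×5.7 = 8.28 V.
Saturation requires V_DS ≥ V_GS − V_t = 0.994 V; 8.28 ≥ 0.994 ✓.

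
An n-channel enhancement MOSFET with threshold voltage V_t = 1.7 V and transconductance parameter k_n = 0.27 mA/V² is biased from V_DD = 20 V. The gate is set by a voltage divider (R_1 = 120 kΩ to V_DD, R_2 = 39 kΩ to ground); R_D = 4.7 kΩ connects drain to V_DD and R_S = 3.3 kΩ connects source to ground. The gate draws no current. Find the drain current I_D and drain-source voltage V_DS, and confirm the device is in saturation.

V_G = V_DD·R_2/(R_1+R_2) = 20×39/159 = 4.91 V.
Assume saturation: I_D = (k_n/2)(V_GS − V_t)² with V_GS = V_G − I_D·R_S = 4.91 − 3.3·I_D.
Substituting gives 1.47·I_D² − 3.86·I_D + 1.39 = 0, with roots I_D = 0.43 or 2.19 mA.
The root I_D = 2.19 mA gives V_GS = -2.33 V ≤ V_t, so take I_D = 0.43 mA.
Then V_GS = 3.49 V and V_DS = V_DD − I_D(R_D+R_S) = 20 − 0.43×8 = 16.6 V.
Saturation requires V_DS ≥ V_GS − V_t = 1.79 V; 16.6 ≥ 1.79 ✓.

I_D ≈ 0.43 mA, V_DS ≈ 17 V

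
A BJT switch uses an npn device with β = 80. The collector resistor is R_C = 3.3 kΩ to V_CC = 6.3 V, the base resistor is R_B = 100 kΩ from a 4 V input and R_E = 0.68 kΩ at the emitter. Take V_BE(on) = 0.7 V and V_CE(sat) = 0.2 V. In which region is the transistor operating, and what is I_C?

saturation; I_C ≈ 1.5 mA

Assume active: I_B = (4 − 0.7)/(100 + 81×0.68) = 0.0213 mA, I_C = β·I_B = 1.7 mA.
Then V_CE = 6.3 − 1.7×3.3 − 1.72×0.68 = -0.49 V < 0.2 V — the active assumption fails.
Re-solve with V_CE = 0.2 V. KCL at the emitter: V_E/R_E = (V_BB−0.7−V_E)/R_B + (V_CC−0.2−V_E)/R_C, giving V_E = 1.05 V.
I_C = (V_CC − 0.2 − V_E)/R_C = (6.1 − 1.05)/3.3 = 1.53 mA.
Check: I_B = (3.3 − 1.05)/100 = 0.0225 mA, and β·I_B = 1.8 mA > I_C, confirming saturation.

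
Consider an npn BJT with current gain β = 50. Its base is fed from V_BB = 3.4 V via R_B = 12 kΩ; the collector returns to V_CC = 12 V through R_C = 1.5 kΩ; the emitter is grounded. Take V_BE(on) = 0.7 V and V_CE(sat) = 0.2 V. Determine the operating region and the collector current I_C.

Assume active: I_B = (3.4 − 0.7)/12 = 0.225 mA, giving I_C = β·I_B = 11.2 mA.
But then V_CE = 12 − 11.2×1.5 = -4.88 V < V_CE(sat) = 0.2 V — impossible in the active region.
So the transistor is saturated. With V_CE = 0.2 V, I_C = (V_CC − 0.2)/R_C = 11.8/1.5 = 7.87 mA.
Check: β·I_B = 11.2 mA > I_C = 7.87 mA, confirming saturation.

saturation; I_C ≈ 7.9 mA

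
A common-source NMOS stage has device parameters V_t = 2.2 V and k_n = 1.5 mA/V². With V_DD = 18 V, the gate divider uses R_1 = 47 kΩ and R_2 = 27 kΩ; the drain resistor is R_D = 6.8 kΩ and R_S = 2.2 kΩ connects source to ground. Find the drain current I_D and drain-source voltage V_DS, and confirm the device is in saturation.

V_G = V_DD·R_2/(R_1+R_2) = 18×27/74 = 6.57 V.
Assume saturation: I_D = (k_n/2)(V_GS − V_t)² with V_GS = V_G − I_D·R_S = 6.57 − 2.2·I_D.
Substituting gives 3.63·I_D² − 15.4·I_D + 14.3 = 0, with roots I_D = 1.37 or 2.88 mA.
The root I_D = 2.88 mA gives V_GS = 0.242 V ≤ V_t, so take I_D = 1.37 mA.
Then V_GS = 3.55 V and V_DS = V_DD − I_D(R_D+R_S) = 18 − 1.37×9 = 5.66 V.
Saturation requires V_DS ≥ V_GS − V_t = 1.35 V; 5.66 ≥ 1.35 ✓.

I_D ≈ 1.4 mA, V_DS ≈ 5.7 V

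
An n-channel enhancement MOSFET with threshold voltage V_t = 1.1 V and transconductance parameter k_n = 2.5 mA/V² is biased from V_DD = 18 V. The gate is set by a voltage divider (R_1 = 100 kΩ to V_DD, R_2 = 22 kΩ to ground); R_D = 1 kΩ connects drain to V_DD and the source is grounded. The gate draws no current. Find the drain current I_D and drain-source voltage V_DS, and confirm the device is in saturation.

V_G = V_DD·R_2/(R_1+R_2) = 18×22/122 = 3.25 V. With the source grounded, V_GS = V_G = 3.25 V.
Assume saturation: I_D = (k_n/2)(V_GS − V_t)² = (2.5/2)×(3.25 − 1.1)² = 1.25×2.15² = 5.76 mA.
V_DS = V_DD − I_D·R_D = 18 − 5.76×1 = 12.2 V.
Saturation requires V_DS ≥ V_GS − V_t = 2.15 V; 12.2 ≥ 2.15 ✓.

I_D ≈ 5.8 mA, V_DS ≈ 12 V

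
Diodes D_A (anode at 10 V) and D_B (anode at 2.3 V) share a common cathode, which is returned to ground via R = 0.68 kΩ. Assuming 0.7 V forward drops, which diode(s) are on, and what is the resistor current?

Only D_A conducts; I_R ≈ 14 mA

Assume both conduct. Then node N would need to be at both 10−0.7 = 9.3 V and 2.3−0.7 = 1.6 V, which is impossible.
Assume only D_A conducts: V_N = 10 − 0.7 = 9.3 V, so I_R = 9.3/0.68 = 13.7 mA.
Check D_B: its anode-to-cathode voltage is 2.3 − 9.3 = -7 V < 0.7 V, so it is off. The assumption is consistent.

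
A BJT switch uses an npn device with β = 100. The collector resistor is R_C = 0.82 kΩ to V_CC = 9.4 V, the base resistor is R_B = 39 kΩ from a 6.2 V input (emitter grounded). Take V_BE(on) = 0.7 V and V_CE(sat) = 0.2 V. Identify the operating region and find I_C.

saturation; I_C ≈ 11 mA

Assume active: I_B = (6.2 − 0.7)/39 = 0.141 mA, giving I_C = β·I_B = 14.1 mA.
But then V_CE = 9.4 − 14.1×0.82 = -2.16 V < V_CE(sat) = 0.2 V — impossible in the active region.
So the transistor is saturated. With V_CE = 0.2 V, I_C = (V_CC − 0.2)/R_C = 9.2/0.82 = 11.2 mA.
Check: β·I_B = 14.1 mA > I_C = 11.2 mA, confirming saturation.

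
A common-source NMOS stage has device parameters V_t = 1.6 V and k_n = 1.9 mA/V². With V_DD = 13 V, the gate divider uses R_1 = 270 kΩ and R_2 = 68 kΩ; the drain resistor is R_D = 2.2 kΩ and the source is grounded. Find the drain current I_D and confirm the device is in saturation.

V_G = V_DD·R_2/(R_1+R_2) = 13×68/338 = 2.62 V. With the source grounded, V_GS = V_G = 2.62 V.
Assume saturation: I_D = (k_n/2)(V_GS − V_t)² = (1.9/2)×(2.62 − 1.6)² = 0.95×1.02² = 0.979 mA.
V_DS = V_DD − I_D·R_D = 13 − 0.979×2.2 = 10.8 V.
Saturation requires V_DS ≥ V_GS − V_t = 1.02 V; 10.8 ≥ 1.02 ✓.

I_D ≈ 0.98 mA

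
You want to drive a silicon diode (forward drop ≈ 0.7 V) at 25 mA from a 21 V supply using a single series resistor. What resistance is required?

The resistor drops V_S − V_D = 21 − 0.7 = 20.3 V at 25 mA.
R = 20.3 V / 25 mA = 0.812 kΩ.

R ≈ 0.81 kΩ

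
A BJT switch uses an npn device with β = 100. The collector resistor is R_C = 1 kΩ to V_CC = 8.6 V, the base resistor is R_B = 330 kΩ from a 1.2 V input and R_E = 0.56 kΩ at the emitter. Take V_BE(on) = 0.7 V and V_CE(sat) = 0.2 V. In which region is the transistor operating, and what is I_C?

active; I_C ≈ 0.13 mA

Assume active. Base-emitter loop: I_B = (V_BB − V_BE)/(R_B + (β+1)R_E) = (1.2 − 0.7)/(330 + 101×0.56) = 0.00129 mA.
I_C = β·I_B = 100×0.00129 = 0.129 mA.
V_CE = V_CC − I_C·R_C − I_E·R_E = 8.6 − 0.129×1 − 0.131×0.56 = 8.4 V > V_CE(sat), so the active-region assumption holds.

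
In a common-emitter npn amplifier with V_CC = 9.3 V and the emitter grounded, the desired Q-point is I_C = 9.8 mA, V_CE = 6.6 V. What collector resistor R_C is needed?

Collector loop: V_CC = I_C·R_C + V_CE.
R_C = (V_CC − V_CE)/I_C = (9.3 − 6.6)/9.8 = 0.276 kΩ.

R_C ≈ 0.28 kΩ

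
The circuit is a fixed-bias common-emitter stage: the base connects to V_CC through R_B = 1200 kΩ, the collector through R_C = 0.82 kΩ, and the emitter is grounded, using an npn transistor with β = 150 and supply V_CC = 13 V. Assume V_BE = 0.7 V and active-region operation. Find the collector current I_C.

I_C ≈ 1.5 mA

Base loop: V_CC = I_B·R_B + V_BE, so I_B = (13 − 0.7)/1200 kΩ = 0.0103 mA.
In the active region I_C = β·I_B = 150 × 0.0103 = 1.54 mA.
Collector loop: V_CE = V_CC − I_C·R_C = 13 − 1.54×0.82 = 11.7 V.
Since V_CE = 11.7 V > V_CE(sat) ≈ 0.2 V, the transistor is in the active region as assumed.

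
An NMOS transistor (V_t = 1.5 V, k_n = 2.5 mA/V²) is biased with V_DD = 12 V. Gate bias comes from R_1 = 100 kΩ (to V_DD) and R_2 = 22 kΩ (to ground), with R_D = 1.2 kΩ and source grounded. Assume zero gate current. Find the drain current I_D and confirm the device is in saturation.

I_D ≈ 0.55 mA

V_G = V_DD·R_2/(R_1+R_2) = 12×22/122 = 2.16 V. With the source grounded, V_GS = V_G = 2.16 V.
Assume saturation: I_D = (k_n/2)(V_GS − V_t)² = (2.5/2)×(2.16 − 1.5)² = 1.25×0.664² = 0.551 mA.
V_DS = V_DD − I_D·R_D = 12 − 0.551×1.2 = 11.3 V.
Saturation requires V_DS ≥ V_GS − V_t = 0.664 V; 11.3 ≥ 0.664 ✓.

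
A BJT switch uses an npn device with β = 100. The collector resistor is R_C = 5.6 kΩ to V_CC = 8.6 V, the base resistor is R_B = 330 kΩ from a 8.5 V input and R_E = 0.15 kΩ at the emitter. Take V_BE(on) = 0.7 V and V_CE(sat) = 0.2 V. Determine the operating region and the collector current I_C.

saturation; I_C ≈ 1.5 mA

Assume active: I_B = (8.5 − 0.7)/(330 + 101×0.15) = 0.0226 mA, I_C = β·I_B = 2.26 mA.
Then V_CE = 8.6 − 2.26×5.6 − 2.28×0.15 = -4.4 V < 0.2 V — the active assumption fails.
Re-solve with V_CE = 0.2 V. KCL at the emitter: V_E/R_E = (V_BB−0.7−V_E)/R_B + (V_CC−0.2−V_E)/R_C, giving V_E = 0.222 V.
I_C = (V_CC − 0.2 − V_E)/R_C = (8.4 − 0.222)/5.6 = 1.46 mA.
Check: I_B = (7.8 − 0.222)/330 = 0.023 mA, and β·I_B = 2.3 mA > I_C, confirming saturation.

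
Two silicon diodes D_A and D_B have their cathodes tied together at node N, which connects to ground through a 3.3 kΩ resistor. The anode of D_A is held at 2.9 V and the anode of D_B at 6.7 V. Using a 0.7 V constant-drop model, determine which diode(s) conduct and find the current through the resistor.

Assume both conduct. Then node N would need to be at both 2.9−0.7 = 2.2 V and 6.7−0.7 = 6 V, which is impossible.
Assume only D_B conducts: V_N = 6.7 − 0.7 = 6 V, so I_R = 6/3.3 = 1.82 mA.
Check D_A: its anode-to-cathode voltage is 2.9 − 6 = -3.1 V < 0.7 V, so it is off. The assumption is consistent.

Only D_B conducts; I_R ≈ 1.8 mA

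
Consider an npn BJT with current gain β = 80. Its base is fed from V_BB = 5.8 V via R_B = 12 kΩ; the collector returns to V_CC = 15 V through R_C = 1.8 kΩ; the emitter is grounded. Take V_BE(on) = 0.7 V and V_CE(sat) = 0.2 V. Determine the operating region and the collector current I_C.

saturation; I_C ≈ 8.2 mA

Assume active: I_B = (5.8 − 0.7)/12 = 0.425 mA, giving I_C = β·I_B = 34 mA.
But then V_CE = 15 − 34×1.8 = -46.2 V < V_CE(sat) = 0.2 V — impossible in the active region.
So the transistor is saturated. With V_CE = 0.2 V, I_C = (V_CC − 0.2)/R_C = 14.8/1.8 = 8.22 mA.
Check: β·I_B = 34 mA > I_C = 8.22 mA, confirming saturation.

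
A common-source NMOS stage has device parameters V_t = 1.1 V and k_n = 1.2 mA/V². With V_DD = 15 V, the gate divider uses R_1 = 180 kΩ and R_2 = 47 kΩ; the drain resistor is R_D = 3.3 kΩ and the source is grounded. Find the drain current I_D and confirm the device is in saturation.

V_G = V_DD·R_2/(R_1+R_2) = 15×47/227 = 3.11 V. With the source grounded, V_GS = V_G = 3.11 V.
Assume saturation: I_D = (k_n/2)(V_GS − V_t)² = (1.2/2)×(3.11 − 1.1)² = 0.6×2.01² = 2.41 mA.
V_DS = V_DD − I_D·R_D = 15 − 2.41×3.3 = 7.03 V.
Saturation requires V_DS ≥ V_GS − V_t = 2.01 V; 7.03 ≥ 2.01 ✓.

I_D ≈ 2.4 mA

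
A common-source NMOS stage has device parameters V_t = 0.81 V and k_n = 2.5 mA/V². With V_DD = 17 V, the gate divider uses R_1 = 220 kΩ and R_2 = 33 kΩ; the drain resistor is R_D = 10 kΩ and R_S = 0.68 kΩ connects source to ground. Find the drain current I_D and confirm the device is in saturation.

V_G = V_DD·R_2/(R_1+R_2) = 17×33/253 = 2.22 V.
Assume saturation: I_D = (k_n/2)(V_GS − V_t)² with V_GS = V_G − I_D·R_S = 2.22 − 0.68·I_D.
Substituting gives 0.578·I_D² − 3.39·I_D + 2.48 = 0, with roots I_D = 0.854 or 5.02 mA.
The root I_D = 5.02 mA gives V_GS = -1.19 V ≤ V_t, so take I_D = 0.854 mA.
Then V_GS = 1.64 V and V_DS = V_DD − I_D(R_D+R_S) = 17 − 0.854×10.7 = 7.88 V.
Saturation requires V_DS ≥ V_GS − V_t = 0.827 V; 7.88 ≥ 0.827 ✓.

I_D ≈ 0.85 mA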